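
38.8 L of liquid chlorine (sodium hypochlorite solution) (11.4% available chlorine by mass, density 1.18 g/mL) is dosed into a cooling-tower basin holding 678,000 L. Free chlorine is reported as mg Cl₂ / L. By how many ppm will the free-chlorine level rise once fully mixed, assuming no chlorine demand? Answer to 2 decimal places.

Mass of solution: 38.8 L × 1000 mL/L × 1.18 g/mL = 45,780 g.
Available chlorine delivered: 45,780 g × 0.114 = 5219 g as Cl₂.
Concentration rise: 5219 g / 678,000 L = 7.698 mg/L = 7.70 ppm.

7.70 ppm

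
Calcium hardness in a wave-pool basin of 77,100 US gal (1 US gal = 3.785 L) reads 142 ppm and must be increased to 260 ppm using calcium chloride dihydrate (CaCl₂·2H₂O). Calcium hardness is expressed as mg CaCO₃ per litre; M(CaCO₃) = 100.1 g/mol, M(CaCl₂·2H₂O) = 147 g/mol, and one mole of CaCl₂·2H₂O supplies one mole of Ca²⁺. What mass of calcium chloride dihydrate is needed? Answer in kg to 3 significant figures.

50.6 kg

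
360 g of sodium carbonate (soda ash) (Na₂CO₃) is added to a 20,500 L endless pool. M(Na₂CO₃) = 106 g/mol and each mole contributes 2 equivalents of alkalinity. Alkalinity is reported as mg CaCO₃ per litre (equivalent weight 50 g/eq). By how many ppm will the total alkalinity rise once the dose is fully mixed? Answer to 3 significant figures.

Moles of Na₂CO₃: 360 g ÷ 106 g/mol = 3.396 mol → 6.792 eq of alkalinity.
As CaCO₃: 6.792 eq × 50 g/eq = 339.6 g.
Rise: 339.6 g / 20,500 L × 1000 = 16.57 mg/L.

16.6 ppm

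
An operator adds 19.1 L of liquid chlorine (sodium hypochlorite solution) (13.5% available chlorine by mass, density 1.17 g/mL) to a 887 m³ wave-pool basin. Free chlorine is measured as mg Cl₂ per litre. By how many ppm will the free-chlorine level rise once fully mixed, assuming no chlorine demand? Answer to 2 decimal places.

Volume: 887 m³ = 887,000 L.
Mass of solution: 19.1 L × 1000 mL/L × 1.17 g/mL = 22,350 g.
Available chlorine delivered: 22,350 g × 0.135 = 3017 g as Cl₂.
Concentration rise: 3017 g / 887,000 L = 3.401 mg/L = 3.40 ppm.

3.40 ppm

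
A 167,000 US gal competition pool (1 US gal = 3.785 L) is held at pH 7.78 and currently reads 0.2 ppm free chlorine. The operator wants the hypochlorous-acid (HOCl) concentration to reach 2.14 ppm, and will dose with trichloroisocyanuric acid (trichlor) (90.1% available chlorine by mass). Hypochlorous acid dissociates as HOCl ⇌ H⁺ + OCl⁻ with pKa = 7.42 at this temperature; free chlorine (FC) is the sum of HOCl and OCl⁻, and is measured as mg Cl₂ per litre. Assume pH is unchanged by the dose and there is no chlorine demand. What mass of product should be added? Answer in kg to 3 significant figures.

4.80 kg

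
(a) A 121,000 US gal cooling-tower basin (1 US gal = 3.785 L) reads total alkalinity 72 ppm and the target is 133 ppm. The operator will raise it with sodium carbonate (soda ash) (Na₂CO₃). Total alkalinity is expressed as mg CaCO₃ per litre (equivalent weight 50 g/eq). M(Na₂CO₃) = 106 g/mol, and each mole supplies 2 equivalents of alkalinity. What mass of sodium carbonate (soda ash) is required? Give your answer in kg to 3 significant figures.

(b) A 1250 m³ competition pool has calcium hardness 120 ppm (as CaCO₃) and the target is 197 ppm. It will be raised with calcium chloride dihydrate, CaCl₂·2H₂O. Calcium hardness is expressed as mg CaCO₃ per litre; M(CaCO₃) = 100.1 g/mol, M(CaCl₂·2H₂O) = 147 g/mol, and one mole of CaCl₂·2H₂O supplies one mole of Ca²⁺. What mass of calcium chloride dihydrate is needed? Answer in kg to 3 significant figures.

(a) Volume: 121,000 US gal × 3.785 L/gal = 457,985 L.
(a) Alkalinity to add: (133 − 72) = 61 mg/L as CaCO₃ × 457,985 L = 27,940 g as CaCO₃.
(a) Equivalents: 27,940 g ÷ 50 g/eq = 558.7 eq.
(a) Each mole of Na₂CO₃ supplies 2 eq, so 558.7 / 2 = 279.4 mol.
(a) Mass: 279.4 mol × 106 g/mol = 29,610 g.

(b) Volume: 1250 m³ = 1,250,000 L.
(b) Hardness to add: (197 − 120) = 77 mg/L as CaCO₃ × 1,250,000 L = 96,250 g as CaCO₃.
(b) Moles of Ca²⁺ (1 mol Ca²⁺ ≡ 1 mol CaCO₃): 96,250 / 100.1 g/mol = 961.5 mol.
(b) Mass of CaCl₂·2H₂O: 961.5 × 147 = 141,300 g.

(a) 29.6 kg; (b) 141 kg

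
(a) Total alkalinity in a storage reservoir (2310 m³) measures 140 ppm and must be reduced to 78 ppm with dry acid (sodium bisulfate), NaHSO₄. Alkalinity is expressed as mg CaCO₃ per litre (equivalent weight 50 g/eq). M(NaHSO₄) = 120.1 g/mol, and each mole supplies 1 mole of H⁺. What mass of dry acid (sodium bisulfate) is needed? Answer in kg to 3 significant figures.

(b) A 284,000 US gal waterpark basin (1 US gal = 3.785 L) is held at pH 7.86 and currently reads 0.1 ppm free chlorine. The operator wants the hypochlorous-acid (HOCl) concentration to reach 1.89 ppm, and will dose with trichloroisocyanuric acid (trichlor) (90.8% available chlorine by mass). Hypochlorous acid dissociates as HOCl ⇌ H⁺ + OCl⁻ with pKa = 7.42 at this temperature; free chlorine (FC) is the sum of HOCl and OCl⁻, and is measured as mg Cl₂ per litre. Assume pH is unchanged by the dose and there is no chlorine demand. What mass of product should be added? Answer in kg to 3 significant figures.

(a) 344 kg; (b) 8.28 kg

(a) Volume: 2310 m³ = 2,310,000 L.
(a) Alkalinity to neutralize: (140 − 78) = 62 mg/L as CaCO₃ × 2,310,000 L = 143,200 g as CaCO₃.
(a) Equivalents of H⁺ required: 143,200 ÷ 50 g/eq = 2864 eq = 2864 mol NaHSO₄.
(a) Mass of NaHSO₄: 2864 × 120.1 = 344,000 g.

(b) Volume: 284,000 US gal × 3.785 L/gal = 1,074,940 L.
(b) [OCl⁻]/[HOCl] = 10^(pH − pKa) = 10^(7.86 − 7.42) = 2.754; fraction as HOCl = 1/(1 + 2.754) = 0.2664.
(b) Free chlorine required for 1.89 ppm HOCl: 1.89 / 0.2664 = 7.095 ppm.
(b) FC to add: 7.095 − 0.1 = 6.995 mg/L as Cl₂.
(b) Cl₂ equivalent: 6.995 mg/L × 1,074,940 L = 7520 g.
(b) Product at 90.8% available Cl: 7520 / 0.908 = 8282 g.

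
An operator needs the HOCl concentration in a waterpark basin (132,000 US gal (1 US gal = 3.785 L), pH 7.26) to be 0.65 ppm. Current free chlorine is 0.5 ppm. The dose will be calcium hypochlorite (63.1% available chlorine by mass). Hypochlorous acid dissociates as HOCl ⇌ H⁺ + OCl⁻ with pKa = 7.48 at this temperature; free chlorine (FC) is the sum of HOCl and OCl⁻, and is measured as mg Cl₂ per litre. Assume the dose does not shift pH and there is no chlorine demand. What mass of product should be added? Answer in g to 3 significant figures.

Volume: 132,000 US gal × 3.785 L/gal = 499,620 L.
[OCl⁻]/[HOCl] = 10^(pH − pKa) = 10^(7.26 − 7.48) = 0.6026; fraction as HOCl = 1/(1 + 0.6026) = 0.624.
Free chlorine required for 0.65 ppm HOCl: 0.65 / 0.624 = 1.042 ppm.
FC to add: 1.042 − 0.5 = 0.5417 mg/L as Cl₂.
Cl₂ equivalent: 0.5417 mg/L × 499,620 L = 270.6 g.
Product at 63.1% available Cl: 270.6 / 0.631 = 428.9 g.

429 g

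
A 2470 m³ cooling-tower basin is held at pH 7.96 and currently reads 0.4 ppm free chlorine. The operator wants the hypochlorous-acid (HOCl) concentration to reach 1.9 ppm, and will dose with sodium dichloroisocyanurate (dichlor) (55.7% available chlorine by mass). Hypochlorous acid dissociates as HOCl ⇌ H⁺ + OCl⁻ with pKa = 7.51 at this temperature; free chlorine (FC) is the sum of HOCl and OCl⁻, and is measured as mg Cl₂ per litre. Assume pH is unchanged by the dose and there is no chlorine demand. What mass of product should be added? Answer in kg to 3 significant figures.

Volume: 2470 m³ = 2,470,000 L.
[OCl⁻]/[HOCl] = 10^(pH − pKa) = 10^(7.96 − 7.51) = 2.818; fraction as HOCl = 1/(1 + 2.818) = 0.2619.
Free chlorine required for 1.9 ppm HOCl: 1.9 / 0.2619 = 7.255 ppm.
FC to add: 7.255 − 0.4 = 6.855 mg/L as Cl₂.
Cl₂ equivalent: 6.855 mg/L × 2,470,000 L = 16,930 g.
Product at 55.7% available Cl: 16,930 / 0.557 = 30,400 g.

30.4 kg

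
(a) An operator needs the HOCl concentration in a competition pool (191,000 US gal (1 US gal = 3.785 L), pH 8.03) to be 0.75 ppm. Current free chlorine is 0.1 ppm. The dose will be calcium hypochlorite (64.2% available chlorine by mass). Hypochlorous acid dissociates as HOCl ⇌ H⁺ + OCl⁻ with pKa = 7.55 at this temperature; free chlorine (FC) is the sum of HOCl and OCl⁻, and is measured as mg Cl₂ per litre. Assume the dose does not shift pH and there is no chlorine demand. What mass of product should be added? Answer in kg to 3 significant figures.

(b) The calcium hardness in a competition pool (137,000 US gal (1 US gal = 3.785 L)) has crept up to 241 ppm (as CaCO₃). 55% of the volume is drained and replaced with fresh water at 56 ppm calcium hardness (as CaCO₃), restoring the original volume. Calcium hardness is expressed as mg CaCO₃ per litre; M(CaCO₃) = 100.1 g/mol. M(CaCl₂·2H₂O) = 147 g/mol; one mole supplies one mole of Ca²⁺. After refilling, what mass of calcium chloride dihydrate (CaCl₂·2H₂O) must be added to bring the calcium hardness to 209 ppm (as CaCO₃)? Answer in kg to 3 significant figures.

(a) 3.28 kg; (b) 53.1 kg

(a) Volume: 191,000 US gal × 3.785 L/gal = 722,935 L.
(a) [OCl⁻]/[HOCl] = 10^(pH − pKa) = 10^(8.03 − 7.55) = 3.02; fraction as HOCl = 1/(1 + 3.02) = 0.2488.
(a) Free chlorine required for 0.75 ppm HOCl: 0.75 / 0.2488 = 3.015 ppm.
(a) FC to add: 3.015 − 0.1 = 2.915 mg/L as Cl₂.
(a) Cl₂ equivalent: 2.915 mg/L × 722,935 L = 2107 g.
(a) Product at 64.2% available Cl: 2107 / 0.642 = 3282 g.

(b) Volume: 137,000 US gal × 3.785 L/gal = 518,545 L.
(b) After draining 55% and refilling: 241 × 0.45 + 56 × 0.55 = 139.25 ppm.
(b) Deficit to target: 209 − 139.25 = 69.75 mg/L.
(b) As CaCO₃: 69.75 mg/L × 518,545 L = 36,170 g; ÷ 100.1 = 361.3 mol Ca²⁺.
(b) Mass: 361.3 × 147 = 53,110 g.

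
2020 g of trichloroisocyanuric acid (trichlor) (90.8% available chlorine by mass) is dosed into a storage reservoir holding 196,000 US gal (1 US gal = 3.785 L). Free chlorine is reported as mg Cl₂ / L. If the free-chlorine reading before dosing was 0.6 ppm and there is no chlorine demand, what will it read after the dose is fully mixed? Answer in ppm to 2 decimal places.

Volume: 196,000 US gal × 3.785 L/gal = 741,860 L.
Available chlorine delivered: 2020 g × 0.908 = 1834 g as Cl₂.
Concentration rise: 1834 g / 741,860 L = 2.472 mg/L = 2.47 ppm.
Final FC: 0.6 + 2.47 = 3.07 ppm.

3.07 ppm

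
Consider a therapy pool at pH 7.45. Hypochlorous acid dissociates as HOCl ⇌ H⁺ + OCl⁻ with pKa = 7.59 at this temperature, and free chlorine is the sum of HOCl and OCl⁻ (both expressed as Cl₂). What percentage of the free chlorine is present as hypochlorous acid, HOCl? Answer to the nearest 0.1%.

58.0%

[OCl⁻]/[HOCl] = 10^(pH − pKa) = 10^(7.45 − 7.59) = 10^-0.14 = 0.7244.
Fraction as HOCl = 1 / (1 + 0.7244) = 0.5799.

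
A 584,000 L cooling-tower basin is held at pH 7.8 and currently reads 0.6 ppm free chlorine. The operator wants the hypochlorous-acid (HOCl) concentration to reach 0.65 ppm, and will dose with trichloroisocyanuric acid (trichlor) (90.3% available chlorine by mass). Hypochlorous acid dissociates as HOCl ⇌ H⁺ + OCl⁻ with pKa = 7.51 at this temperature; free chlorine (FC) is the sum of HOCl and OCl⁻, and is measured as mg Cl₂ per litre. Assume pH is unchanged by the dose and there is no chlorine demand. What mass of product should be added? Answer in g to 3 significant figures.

[OCl⁻]/[HOCl] = 10^(pH − pKa) = 10^(7.8 − 7.51) = 1.95; fraction as HOCl = 1/(1 + 1.95) = 0.339.
Free chlorine required for 0.65 ppm HOCl: 0.65 / 0.339 = 1.917 ppm.
FC to add: 1.917 − 0.6 = 1.317 mg/L as Cl₂.
Cl₂ equivalent: 1.317 mg/L × 584,000 L = 769.4 g.
Product at 90.3% available Cl: 769.4 / 0.903 = 852 g.

852 g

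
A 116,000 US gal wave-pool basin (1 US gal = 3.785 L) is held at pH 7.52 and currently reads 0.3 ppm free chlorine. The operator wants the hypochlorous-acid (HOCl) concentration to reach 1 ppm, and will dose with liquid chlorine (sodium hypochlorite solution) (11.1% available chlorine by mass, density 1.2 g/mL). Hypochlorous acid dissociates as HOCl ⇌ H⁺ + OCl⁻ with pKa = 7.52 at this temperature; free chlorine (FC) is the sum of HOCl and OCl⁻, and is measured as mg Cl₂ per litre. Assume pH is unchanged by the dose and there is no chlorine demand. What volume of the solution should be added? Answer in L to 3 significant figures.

5.60 L

Volume: 116,000 US gal × 3.785 L/gal = 439,060 L.
[OCl⁻]/[HOCl] = 10^(pH − pKa) = 10^(7.52 − 7.52) = 1; fraction as HOCl = 1/(1 + 1) = 0.5.
Free chlorine required for 1 ppm HOCl: 1 / 0.5 = 2 ppm.
FC to add: 2 − 0.3 = 1.7 mg/L as Cl₂.
Cl₂ equivalent: 1.7 mg/L × 439,060 L = 746.4 g.
Product at 11.1% available Cl: 746.4 / 0.111 = 6724 g.
Volume: 6724 g ÷ 1.2 g/mL = 5604 mL.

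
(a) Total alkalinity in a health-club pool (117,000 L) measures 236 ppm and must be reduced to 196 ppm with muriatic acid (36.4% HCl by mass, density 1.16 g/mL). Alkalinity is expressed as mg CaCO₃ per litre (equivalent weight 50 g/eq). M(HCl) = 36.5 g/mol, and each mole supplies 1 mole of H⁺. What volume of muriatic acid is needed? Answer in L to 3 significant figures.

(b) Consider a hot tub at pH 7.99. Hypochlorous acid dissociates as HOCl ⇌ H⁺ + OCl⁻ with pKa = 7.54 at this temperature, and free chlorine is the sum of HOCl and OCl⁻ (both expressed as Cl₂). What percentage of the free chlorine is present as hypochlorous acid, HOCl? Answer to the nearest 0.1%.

(a) 8.09 L; (b) 26.2%

(a) Alkalinity to neutralize: (236 − 196) = 40 mg/L as CaCO₃ × 117,000 L = 4680 g as CaCO₃.
(a) Equivalents of H⁺ required: 4680 ÷ 50 g/eq = 93.6 eq = 93.6 mol HCl.
(a) Mass of HCl: 93.6 × 36.5 = 3416 g.
(a) Mass of 36.4% solution: 3416 / 0.364 = 9386 g.
(a) Volume: 9386 g ÷ 1.16 g/mL = 8091 mL.

(b) [OCl⁻]/[HOCl] = 10^(pH − pKa) = 10^(7.99 − 7.54) = 10^0.45 = 2.818.
(b) Fraction as HOCl = 1 / (1 + 2.818) = 0.2619.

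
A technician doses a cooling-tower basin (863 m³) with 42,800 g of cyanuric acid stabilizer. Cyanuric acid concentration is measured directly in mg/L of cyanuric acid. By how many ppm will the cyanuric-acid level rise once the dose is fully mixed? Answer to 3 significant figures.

Volume: 863 m³ = 863,000 L.
Rise: 42,800 g / 863,000 L × 1000 = 49.59 mg/L.

49.6 ppm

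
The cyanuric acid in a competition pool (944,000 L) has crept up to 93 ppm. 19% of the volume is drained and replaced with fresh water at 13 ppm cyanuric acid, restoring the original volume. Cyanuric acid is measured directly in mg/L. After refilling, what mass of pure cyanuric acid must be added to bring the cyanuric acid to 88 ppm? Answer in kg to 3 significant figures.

9.63 kg

After draining 19% and refilling: 93 × 0.81 + 13 × 0.19 = 77.8 ppm.
Deficit to target: 88 − 77.8 = 10.2 mg/L.
Mass: 10.2 mg/L × 944,000 L = 9629 g cyanuric acid.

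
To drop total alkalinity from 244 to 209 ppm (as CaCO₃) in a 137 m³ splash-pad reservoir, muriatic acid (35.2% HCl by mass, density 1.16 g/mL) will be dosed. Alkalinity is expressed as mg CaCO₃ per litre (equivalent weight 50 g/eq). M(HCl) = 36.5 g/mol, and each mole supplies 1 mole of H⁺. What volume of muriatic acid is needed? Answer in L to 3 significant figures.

8.57 L

Volume: 137 m³ = 137,000 L.
Alkalinity to neutralize: (244 − 209) = 35 mg/L as CaCO₃ × 137,000 L = 4795 g as CaCO₃.
Equivalents of H⁺ required: 4795 ÷ 50 g/eq = 95.9 eq = 95.9 mol HCl.
Mass of HCl: 95.9 × 36.5 = 3500 g.
Mass of 35.2% solution: 3500 / 0.352 = 9944 g.
Volume: 9944 g ÷ 1.16 g/mL = 8573 mL.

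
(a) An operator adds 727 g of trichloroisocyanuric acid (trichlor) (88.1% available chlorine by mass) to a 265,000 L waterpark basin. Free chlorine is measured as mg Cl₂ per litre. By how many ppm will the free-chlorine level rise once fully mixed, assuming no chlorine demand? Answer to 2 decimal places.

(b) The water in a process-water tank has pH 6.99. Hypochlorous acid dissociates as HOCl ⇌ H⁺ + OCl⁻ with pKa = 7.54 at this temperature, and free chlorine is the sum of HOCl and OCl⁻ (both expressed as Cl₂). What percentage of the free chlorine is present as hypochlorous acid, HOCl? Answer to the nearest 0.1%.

(a) 2.42 ppm; (b) 78.0%

(a) Available chlorine delivered: 727 g × 0.881 = 640.5 g as Cl₂.
(a) Concentration rise: 640.5 g / 265,000 L = 2.417 mg/L = 2.42 ppm.

(b) [OCl⁻]/[HOCl] = 10^(pH − pKa) = 10^(6.99 − 7.54) = 10^-0.55 = 0.2818.
(b) Fraction as HOCl = 1 / (1 + 0.2818) = 0.7801.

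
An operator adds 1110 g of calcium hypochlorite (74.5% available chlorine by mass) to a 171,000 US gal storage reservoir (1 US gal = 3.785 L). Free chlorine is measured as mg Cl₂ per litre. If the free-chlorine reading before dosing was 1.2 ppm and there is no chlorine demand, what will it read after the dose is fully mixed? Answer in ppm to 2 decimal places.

2.48 ppm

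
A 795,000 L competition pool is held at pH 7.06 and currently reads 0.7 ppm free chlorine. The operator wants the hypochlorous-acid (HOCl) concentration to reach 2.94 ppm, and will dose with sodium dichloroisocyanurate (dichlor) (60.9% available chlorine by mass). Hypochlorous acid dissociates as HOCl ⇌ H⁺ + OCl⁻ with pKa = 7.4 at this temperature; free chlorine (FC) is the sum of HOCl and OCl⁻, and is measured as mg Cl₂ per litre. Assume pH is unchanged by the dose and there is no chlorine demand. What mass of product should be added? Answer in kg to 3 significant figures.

[OCl⁻]/[HOCl] = 10^(pH − pKa) = 10^(7.06 − 7.4) = 0.4571; fraction as HOCl = 1/(1 + 0.4571) = 0.6863.
Free chlorine required for 2.94 ppm HOCl: 2.94 / 0.6863 = 4.284 ppm.
FC to add: 4.284 − 0.7 = 3.584 mg/L as Cl₂.
Cl₂ equivalent: 3.584 mg/L × 795,000 L = 2849 g.
Product at 60.9% available Cl: 2849 / 0.609 = 4678 g.

4.68 kg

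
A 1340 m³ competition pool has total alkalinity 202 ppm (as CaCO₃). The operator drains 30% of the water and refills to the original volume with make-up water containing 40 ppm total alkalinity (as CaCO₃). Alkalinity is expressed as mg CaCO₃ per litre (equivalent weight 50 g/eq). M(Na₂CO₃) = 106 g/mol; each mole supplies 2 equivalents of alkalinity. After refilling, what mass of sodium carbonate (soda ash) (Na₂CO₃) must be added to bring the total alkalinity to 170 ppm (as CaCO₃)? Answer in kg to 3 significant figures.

Volume: 1340 m³ = 1,340,000 L.
After draining 30% and refilling: 202 × 0.70 + 40 × 0.30 = 153.4 ppm.
Deficit to target: 170 − 153.4 = 16.6 mg/L.
As CaCO₃: 16.6 mg/L × 1,340,000 L = 22,240 g; ÷ 50 g/eq ÷ 2 = 222.4 mol Na₂CO₃.
Mass: 222.4 × 106 = 23,580 g.

23.6 kg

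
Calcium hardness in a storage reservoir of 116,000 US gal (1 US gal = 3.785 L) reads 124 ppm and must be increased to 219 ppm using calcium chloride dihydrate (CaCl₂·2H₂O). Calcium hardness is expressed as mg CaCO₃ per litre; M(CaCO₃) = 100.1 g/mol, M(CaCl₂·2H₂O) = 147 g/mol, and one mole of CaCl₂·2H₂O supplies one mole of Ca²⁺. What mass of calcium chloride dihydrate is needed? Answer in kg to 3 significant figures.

61.3 kg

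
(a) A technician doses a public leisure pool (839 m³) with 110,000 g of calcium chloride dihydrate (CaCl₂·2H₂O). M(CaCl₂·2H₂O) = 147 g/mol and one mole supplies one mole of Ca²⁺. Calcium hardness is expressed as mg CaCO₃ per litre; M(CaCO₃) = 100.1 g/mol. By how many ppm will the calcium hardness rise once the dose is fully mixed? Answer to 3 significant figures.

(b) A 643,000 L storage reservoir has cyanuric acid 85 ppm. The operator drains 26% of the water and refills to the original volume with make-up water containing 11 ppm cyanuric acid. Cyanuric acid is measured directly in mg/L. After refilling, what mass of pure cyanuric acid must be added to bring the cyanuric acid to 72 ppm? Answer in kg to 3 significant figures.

(a) Volume: 839 m³ = 839,000 L.
(a) Moles of Ca²⁺: 110,000 g ÷ 147 g/mol = 748.3 mol.
(a) As CaCO₃: 748.3 mol × 100.1 g/mol = 74,900 g.
(a) Rise: 74,900 g / 839,000 L × 1000 = 89.28 mg/L.

(b) After draining 26% and refilling: 85 × 0.74 + 11 × 0.26 = 65.76 ppm.
(b) Deficit to target: 72 − 65.76 = 6.24 mg/L.
(b) Mass: 6.24 mg/L × 643,000 L = 4012 g cyanuric acid.

(a) 89.3 ppm; (b) 4.01 kg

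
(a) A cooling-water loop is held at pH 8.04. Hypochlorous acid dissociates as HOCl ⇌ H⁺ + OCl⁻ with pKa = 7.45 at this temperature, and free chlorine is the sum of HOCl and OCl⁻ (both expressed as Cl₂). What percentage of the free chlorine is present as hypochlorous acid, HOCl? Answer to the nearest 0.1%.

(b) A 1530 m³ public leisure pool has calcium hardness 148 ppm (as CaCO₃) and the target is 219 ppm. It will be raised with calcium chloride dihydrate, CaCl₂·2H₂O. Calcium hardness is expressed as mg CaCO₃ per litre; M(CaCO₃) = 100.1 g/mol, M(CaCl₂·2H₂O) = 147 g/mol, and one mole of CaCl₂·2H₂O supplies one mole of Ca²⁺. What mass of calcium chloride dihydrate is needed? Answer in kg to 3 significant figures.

(a) [OCl⁻]/[HOCl] = 10^(pH − pKa) = 10^(8.04 − 7.45) = 10^0.59 = 3.89.
(a) Fraction as HOCl = 1 / (1 + 3.89) = 0.2045.

(b) Volume: 1530 m³ = 1,530,000 L.
(b) Hardness to add: (219 − 148) = 71 mg/L as CaCO₃ × 1,530,000 L = 108,600 g as CaCO₃.
(b) Moles of Ca²⁺ (1 mol Ca²⁺ ≡ 1 mol CaCO₃): 108,600 / 100.1 g/mol = 1085 mol.
(b) Mass of CaCl₂·2H₂O: 1085 × 147 = 159,500 g.

(a) 20.4%; (b) 160 kg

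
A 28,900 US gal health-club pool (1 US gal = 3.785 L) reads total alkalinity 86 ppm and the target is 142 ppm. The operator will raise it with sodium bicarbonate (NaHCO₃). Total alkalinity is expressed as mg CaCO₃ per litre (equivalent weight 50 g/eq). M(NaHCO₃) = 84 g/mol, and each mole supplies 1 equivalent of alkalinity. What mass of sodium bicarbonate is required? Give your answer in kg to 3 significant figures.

Volume: 28,900 US gal × 3.785 L/gal = 109,386 L.
Alkalinity to add: (142 − 86) = 56 mg/L as CaCO₃ × 109,386 L = 6126 g as CaCO₃.
Equivalents: 6126 g ÷ 50 g/eq = 122.5 eq.
NaHCO₃ supplies 1 eq per mole → 122.5 mol.
Mass: 122.5 mol × 84 g/mol = 10,290 g.

10.3 kg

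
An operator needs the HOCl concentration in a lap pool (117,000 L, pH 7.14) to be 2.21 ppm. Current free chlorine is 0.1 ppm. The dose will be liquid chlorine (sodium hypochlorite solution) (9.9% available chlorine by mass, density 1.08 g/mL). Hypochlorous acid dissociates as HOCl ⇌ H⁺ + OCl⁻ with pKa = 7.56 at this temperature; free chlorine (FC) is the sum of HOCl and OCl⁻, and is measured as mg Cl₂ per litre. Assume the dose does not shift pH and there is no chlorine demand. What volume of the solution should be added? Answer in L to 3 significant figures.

[OCl⁻]/[HOCl] = 10^(pH − pKa) = 10^(7.14 − 7.56) = 0.3802; fraction as HOCl = 1/(1 + 0.3802) = 0.7245.
Free chlorine required for 2.21 ppm HOCl: 2.21 / 0.7245 = 3.05 ppm.
FC to add: 3.05 − 0.1 = 2.95 mg/L as Cl₂.
Cl₂ equivalent: 2.95 mg/L × 117,000 L = 345.2 g.
Product at 9.9% available Cl: 345.2 / 0.099 = 3487 g.
Volume: 3487 g ÷ 1.08 g/mL = 3228 mL.

3.23 L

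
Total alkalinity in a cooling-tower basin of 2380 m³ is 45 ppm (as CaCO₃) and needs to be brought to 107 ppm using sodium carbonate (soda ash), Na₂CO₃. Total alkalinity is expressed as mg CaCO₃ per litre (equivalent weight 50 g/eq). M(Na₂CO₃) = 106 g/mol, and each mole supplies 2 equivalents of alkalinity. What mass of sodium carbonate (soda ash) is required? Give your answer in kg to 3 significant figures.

156 kg

Volume: 2380 m³ = 2,380,000 L.
Alkalinity to add: (107 − 45) = 62 mg/L as CaCO₃ × 2,380,000 L = 147,600 g as CaCO₃.
Equivalents: 147,600 g ÷ 50 g/eq = 2951 eq.
Each mole of Na₂CO₃ supplies 2 eq, so 2951 / 2 = 1476 mol.
Mass: 1476 mol × 106 g/mol = 156,400 g.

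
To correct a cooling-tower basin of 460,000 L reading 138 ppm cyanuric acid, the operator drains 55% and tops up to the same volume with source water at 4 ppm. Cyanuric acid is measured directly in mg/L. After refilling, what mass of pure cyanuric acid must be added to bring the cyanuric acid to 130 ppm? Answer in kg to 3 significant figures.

30.2 kg

After draining 55% and refilling: 138 × 0.45 + 4 × 0.55 = 64.3 ppm.
Deficit to target: 130 − 64.3 = 65.7 mg/L.
Mass: 65.7 mg/L × 460,000 L = 30,220 g cyanuric acid.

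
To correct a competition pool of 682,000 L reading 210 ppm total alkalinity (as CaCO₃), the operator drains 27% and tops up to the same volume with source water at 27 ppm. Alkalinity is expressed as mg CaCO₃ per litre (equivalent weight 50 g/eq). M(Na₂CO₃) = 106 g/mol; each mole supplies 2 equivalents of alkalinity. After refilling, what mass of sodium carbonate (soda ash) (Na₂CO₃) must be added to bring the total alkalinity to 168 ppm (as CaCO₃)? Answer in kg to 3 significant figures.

5.36 kg

After draining 27% and refilling: 210 × 0.73 + 27 × 0.27 = 160.59 ppm.
Deficit to target: 168 − 160.59 = 7.41 mg/L.
As CaCO₃: 7.41 mg/L × 682,000 L = 5054 g; ÷ 50 g/eq ÷ 2 = 50.54 mol Na₂CO₃.
Mass: 50.54 × 106 = 5357 g.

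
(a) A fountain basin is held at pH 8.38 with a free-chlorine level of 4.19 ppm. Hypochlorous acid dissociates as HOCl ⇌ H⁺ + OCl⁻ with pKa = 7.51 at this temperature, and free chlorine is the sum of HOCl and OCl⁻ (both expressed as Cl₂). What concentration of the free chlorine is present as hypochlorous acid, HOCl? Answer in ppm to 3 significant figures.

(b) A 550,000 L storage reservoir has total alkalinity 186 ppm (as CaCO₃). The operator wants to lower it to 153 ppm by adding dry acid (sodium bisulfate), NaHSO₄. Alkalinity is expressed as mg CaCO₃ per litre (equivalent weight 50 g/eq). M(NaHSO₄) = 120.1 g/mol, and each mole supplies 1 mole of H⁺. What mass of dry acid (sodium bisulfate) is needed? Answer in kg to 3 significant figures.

(a) 0.498 ppm; (b) 43.6 kg

(a) [OCl⁻]/[HOCl] = 10^(pH − pKa) = 10^(8.38 − 7.51) = 10^0.87 = 7.413.
(a) Fraction as HOCl = 1 / (1 + 7.413) = 0.1189.
(a) HOCl = 0.1189 × 4.19 ppm = 0.498 ppm.

(b) Alkalinity to neutralize: (186 − 153) = 33 mg/L as CaCO₃ × 550,000 L = 18,150 g as CaCO₃.
(b) Equivalents of H⁺ required: 18,150 ÷ 50 g/eq = 363 eq = 363 mol NaHSO₄.
(b) Mass of NaHSO₄: 363 × 120.1 = 43,600 g.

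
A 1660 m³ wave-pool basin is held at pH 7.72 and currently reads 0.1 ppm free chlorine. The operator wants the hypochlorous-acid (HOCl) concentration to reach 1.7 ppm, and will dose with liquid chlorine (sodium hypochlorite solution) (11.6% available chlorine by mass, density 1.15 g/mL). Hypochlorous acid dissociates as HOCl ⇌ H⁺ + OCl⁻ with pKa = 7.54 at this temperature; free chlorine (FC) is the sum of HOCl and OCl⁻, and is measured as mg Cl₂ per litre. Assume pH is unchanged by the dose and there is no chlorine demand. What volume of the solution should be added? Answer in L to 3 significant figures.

51.9 L

Volume: 1660 m³ = 1,660,000 L.
[OCl⁻]/[HOCl] = 10^(pH − pKa) = 10^(7.72 − 7.54) = 1.514; fraction as HOCl = 1/(1 + 1.514) = 0.3978.
Free chlorine required for 1.7 ppm HOCl: 1.7 / 0.3978 = 4.273 ppm.
FC to add: 4.273 − 0.1 = 4.173 mg/L as Cl₂.
Cl₂ equivalent: 4.173 mg/L × 1,660,000 L = 6927 g.
Product at 11.6% available Cl: 6927 / 0.116 = 59,720 g.
Volume: 59,720 g ÷ 1.15 g/mL = 51,930 mL.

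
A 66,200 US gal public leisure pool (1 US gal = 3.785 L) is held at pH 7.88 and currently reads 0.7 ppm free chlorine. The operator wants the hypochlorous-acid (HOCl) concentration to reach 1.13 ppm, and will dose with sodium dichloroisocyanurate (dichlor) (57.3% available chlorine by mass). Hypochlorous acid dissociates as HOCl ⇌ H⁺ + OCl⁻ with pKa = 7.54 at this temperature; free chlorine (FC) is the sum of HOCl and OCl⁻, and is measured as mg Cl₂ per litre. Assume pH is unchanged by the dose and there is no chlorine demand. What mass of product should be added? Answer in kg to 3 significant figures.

1.27 kg

Volume: 66,200 US gal × 3.785 L/gal = 250,567 L.
[OCl⁻]/[HOCl] = 10^(pH − pKa) = 10^(7.88 − 7.54) = 2.188; fraction as HOCl = 1/(1 + 2.188) = 0.3137.
Free chlorine required for 1.13 ppm HOCl: 1.13 / 0.3137 = 3.602 ppm.
FC to add: 3.602 − 0.7 = 2.902 mg/L as Cl₂.
Cl₂ equivalent: 2.902 mg/L × 250,567 L = 727.2 g.
Product at 57.3% available Cl: 727.2 / 0.573 = 1269 g.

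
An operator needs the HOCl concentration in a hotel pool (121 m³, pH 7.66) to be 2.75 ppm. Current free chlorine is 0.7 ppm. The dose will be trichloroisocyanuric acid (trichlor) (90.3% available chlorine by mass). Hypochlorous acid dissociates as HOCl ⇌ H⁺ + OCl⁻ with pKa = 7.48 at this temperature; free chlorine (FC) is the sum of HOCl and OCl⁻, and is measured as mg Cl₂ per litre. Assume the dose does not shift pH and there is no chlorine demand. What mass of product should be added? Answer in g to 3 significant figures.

832 g

Volume: 121 m³ = 121,000 L.
[OCl⁻]/[HOCl] = 10^(pH − pKa) = 10^(7.66 − 7.48) = 1.514; fraction as HOCl = 1/(1 + 1.514) = 0.3978.
Free chlorine required for 2.75 ppm HOCl: 2.75 / 0.3978 = 6.912 ppm.
FC to add: 6.912 − 0.7 = 6.212 mg/L as Cl₂.
Cl₂ equivalent: 6.212 mg/L × 121,000 L = 751.7 g.
Product at 90.3% available Cl: 751.7 / 0.903 = 832.4 g.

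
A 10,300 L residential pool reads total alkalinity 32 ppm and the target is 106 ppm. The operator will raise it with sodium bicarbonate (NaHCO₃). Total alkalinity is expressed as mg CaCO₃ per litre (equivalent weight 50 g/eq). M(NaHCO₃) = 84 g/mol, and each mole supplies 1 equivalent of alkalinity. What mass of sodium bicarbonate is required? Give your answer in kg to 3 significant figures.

Alkalinity to add: (106 − 32) = 74 mg/L as CaCO₃ × 10,300 L = 762.2 g as CaCO₃.
Equivalents: 762.2 g ÷ 50 g/eq = 15.24 eq.
NaHCO₃ supplies 1 eq per mole → 15.24 mol.
Mass: 15.24 mol × 84 g/mol = 1280 g.

1.28 kg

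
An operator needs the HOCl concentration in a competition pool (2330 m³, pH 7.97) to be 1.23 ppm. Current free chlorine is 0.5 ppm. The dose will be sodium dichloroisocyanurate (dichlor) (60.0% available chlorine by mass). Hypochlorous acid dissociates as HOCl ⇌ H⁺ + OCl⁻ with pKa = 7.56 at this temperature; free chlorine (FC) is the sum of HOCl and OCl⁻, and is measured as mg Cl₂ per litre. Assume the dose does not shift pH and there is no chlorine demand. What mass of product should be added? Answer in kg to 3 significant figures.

15.1 kg

Volume: 2330 m³ = 2,330,000 L.
[OCl⁻]/[HOCl] = 10^(pH − pKa) = 10^(7.97 − 7.56) = 2.57; fraction as HOCl = 1/(1 + 2.57) = 0.2801.
Free chlorine required for 1.23 ppm HOCl: 1.23 / 0.2801 = 4.392 ppm.
FC to add: 4.392 − 0.5 = 3.892 mg/L as Cl₂.
Cl₂ equivalent: 3.892 mg/L × 2,330,000 L = 9067 g.
Product at 60.0% available Cl: 9067 / 0.6 = 15,110 g.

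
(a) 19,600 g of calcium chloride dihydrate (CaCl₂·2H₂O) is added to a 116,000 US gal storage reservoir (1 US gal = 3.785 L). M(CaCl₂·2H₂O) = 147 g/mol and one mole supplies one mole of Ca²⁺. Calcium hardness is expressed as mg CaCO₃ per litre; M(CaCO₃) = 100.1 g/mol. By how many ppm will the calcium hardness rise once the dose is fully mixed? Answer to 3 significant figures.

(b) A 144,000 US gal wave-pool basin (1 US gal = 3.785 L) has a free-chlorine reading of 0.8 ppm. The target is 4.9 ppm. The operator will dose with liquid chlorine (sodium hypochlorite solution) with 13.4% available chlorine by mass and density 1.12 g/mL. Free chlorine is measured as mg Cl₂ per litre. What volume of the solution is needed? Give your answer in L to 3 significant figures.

(a) 30.4 ppm; (b) 14.9 L

(a) Volume: 116,000 US gal × 3.785 L/gal = 439,060 L.
(a) Moles of Ca²⁺: 19,600 g ÷ 147 g/mol = 133.3 mol.
(a) As CaCO₃: 133.3 mol × 100.1 g/mol = 13,350 g.
(a) Rise: 13,350 g / 439,060 L × 1000 = 30.4 mg/L.

(b) Volume: 144,000 US gal × 3.785 L/gal = 545,040 L.
(b) Chlorine deficit: 4.9 − 0.8 = 4.1 ppm = 4.1 mg/L as Cl₂.
(b) Cl₂ equivalent needed: 4.1 mg/L × 545,040 L = 2,235,000 mg = 2235 g.
(b) Product at 13.4% available chlorine: 2235 / 0.134 = 16,680 g.
(b) Volume at density 1.12 g/mL: 16,680 g ÷ 1.12 g/mL = 14,890 mL.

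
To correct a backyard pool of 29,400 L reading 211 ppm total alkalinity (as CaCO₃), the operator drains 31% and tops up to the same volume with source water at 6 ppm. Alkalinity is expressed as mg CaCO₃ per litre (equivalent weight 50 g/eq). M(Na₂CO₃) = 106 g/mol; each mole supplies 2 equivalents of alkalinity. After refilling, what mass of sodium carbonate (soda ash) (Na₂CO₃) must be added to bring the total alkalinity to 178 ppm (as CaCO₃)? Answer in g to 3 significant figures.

After draining 31% and refilling: 211 × 0.69 + 6 × 0.31 = 147.45 ppm.
Deficit to target: 178 − 147.45 = 30.55 mg/L.
As CaCO₃: 30.55 mg/L × 29,400 L = 898.2 g; ÷ 50 g/eq ÷ 2 = 8.982 mol Na₂CO₃.
Mass: 8.982 × 106 = 952.1 g.

952 g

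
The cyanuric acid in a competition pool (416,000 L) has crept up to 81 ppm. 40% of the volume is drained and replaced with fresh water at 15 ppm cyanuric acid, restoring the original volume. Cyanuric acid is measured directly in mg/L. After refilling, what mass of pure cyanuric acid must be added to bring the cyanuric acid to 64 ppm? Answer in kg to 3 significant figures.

3.91 kg

After draining 40% and refilling: 81 × 0.60 + 15 × 0.40 = 54.6 ppm.
Deficit to target: 64 − 54.6 = 9.4 mg/L.
Mass: 9.4 mg/L × 416,000 L = 3910 g cyanuric acid.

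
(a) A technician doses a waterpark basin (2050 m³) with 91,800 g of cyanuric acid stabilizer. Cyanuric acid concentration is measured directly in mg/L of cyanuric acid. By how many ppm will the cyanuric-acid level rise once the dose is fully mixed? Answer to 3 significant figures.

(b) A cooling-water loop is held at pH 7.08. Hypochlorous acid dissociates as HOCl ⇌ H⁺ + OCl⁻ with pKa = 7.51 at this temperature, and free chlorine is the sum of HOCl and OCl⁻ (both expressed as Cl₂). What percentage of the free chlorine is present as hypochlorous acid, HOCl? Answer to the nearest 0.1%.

(a) 44.8 ppm; (b) 72.9%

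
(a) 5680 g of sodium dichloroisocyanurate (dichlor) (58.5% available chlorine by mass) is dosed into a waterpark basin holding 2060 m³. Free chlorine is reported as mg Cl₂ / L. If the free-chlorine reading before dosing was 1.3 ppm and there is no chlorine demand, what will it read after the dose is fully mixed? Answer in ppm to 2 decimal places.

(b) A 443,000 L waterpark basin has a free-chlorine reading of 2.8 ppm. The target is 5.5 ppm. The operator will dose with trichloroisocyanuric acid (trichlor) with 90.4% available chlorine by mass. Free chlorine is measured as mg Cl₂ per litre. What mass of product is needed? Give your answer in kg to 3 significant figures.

(a) 2.91 ppm; (b) 1.32 kg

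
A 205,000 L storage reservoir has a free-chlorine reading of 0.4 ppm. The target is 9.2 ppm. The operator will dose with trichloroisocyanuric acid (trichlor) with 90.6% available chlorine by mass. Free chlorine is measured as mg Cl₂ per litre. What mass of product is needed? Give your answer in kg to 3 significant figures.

Chlorine deficit: 9.2 − 0.4 = 8.8 ppm = 8.8 mg/L as Cl₂.
Cl₂ equivalent needed: 8.8 mg/L × 205,000 L = 1,804,000 mg = 1804 g.
Product at 90.6% available chlorine: 1804 / 0.906 = 1991 g.

1.99 kg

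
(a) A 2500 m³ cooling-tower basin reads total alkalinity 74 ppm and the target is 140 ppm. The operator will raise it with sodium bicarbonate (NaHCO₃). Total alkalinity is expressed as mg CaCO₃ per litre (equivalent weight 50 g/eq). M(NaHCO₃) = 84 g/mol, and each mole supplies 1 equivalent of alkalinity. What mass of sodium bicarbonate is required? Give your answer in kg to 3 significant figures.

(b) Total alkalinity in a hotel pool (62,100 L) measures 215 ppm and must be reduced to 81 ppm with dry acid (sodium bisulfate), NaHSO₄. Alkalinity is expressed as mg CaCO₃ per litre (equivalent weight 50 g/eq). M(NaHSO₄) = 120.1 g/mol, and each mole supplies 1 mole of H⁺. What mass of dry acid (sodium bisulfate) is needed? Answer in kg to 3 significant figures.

(a) 277 kg; (b) 20.0 kg

(a) Volume: 2500 m³ = 2,500,000 L.
(a) Alkalinity to add: (140 − 74) = 66 mg/L as CaCO₃ × 2,500,000 L = 165,000 g as CaCO₃.
(a) Equivalents: 165,000 g ÷ 50 g/eq = 3300 eq.
(a) NaHCO₃ supplies 1 eq per mole → 3300 mol.
(a) Mass: 3300 mol × 84 g/mol = 277,200 g.

(b) Alkalinity to neutralize: (215 − 81) = 134 mg/L as CaCO₃ × 62,100 L = 8321 g as CaCO₃.
(b) Equivalents of H⁺ required: 8321 ÷ 50 g/eq = 166.4 eq = 166.4 mol NaHSO₄.
(b) Mass of NaHSO₄: 166.4 × 120.1 = 19,990 g.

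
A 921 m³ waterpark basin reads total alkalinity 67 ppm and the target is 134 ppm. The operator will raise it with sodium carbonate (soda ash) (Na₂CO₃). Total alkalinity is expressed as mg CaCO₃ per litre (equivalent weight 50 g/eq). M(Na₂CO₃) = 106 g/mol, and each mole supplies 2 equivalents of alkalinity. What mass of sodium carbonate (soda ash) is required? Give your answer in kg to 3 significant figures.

Volume: 921 m³ = 921,000 L.
Alkalinity to add: (134 − 67) = 67 mg/L as CaCO₃ × 921,000 L = 61,710 g as CaCO₃.
Equivalents: 61,710 g ÷ 50 g/eq = 1234 eq.
Each mole of Na₂CO₃ supplies 2 eq, so 1234 / 2 = 617.1 mol.
Mass: 617.1 mol × 106 g/mol = 65,410 g.

65.4 kg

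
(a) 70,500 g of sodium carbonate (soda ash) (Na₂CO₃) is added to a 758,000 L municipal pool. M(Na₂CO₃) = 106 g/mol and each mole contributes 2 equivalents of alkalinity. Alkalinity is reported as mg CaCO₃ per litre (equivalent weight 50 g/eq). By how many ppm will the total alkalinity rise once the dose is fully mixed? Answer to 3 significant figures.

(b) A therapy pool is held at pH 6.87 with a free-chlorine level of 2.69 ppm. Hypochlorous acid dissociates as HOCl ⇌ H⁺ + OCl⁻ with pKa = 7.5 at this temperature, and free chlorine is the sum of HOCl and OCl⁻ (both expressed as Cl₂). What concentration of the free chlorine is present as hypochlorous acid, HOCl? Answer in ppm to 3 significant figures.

(a) 87.7 ppm; (b) 2.18 ppm

(a) Moles of Na₂CO₃: 70,500 g ÷ 106 g/mol = 665.1 mol → 1330 eq of alkalinity.
(a) As CaCO₃: 1330 eq × 50 g/eq = 66,510 g.
(a) Rise: 66,510 g / 758,000 L × 1000 = 87.74 mg/L.

(b) [OCl⁻]/[HOCl] = 10^(pH − pKa) = 10^(6.87 − 7.5) = 10^-0.63 = 0.2344.
(b) Fraction as HOCl = 1 / (1 + 0.2344) = 0.8101.
(b) HOCl = 0.8101 × 2.69 ppm = 2.179 ppm.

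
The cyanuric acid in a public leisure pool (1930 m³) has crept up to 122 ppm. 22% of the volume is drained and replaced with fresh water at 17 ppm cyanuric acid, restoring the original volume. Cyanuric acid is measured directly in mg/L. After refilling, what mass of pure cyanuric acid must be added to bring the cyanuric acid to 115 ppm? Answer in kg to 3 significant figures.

Volume: 1930 m³ = 1,930,000 L.
After draining 22% and refilling: 122 × 0.78 + 17 × 0.22 = 98.9 ppm.
Deficit to target: 115 − 98.9 = 16.1 mg/L.
Mass: 16.1 mg/L × 1,930,000 L = 31,070 g cyanuric acid.

31.1 kg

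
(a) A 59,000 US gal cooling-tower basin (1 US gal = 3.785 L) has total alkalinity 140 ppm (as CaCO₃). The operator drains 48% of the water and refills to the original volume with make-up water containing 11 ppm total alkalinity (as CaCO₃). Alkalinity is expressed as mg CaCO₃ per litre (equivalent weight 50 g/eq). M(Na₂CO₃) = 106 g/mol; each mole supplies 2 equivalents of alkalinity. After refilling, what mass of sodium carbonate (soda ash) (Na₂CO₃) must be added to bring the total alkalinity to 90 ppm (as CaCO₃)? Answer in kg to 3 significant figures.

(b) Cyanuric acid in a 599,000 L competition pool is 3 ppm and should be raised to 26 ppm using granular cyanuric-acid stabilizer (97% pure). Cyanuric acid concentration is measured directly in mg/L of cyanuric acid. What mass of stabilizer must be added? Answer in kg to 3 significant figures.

(a) 2.82 kg; (b) 14.2 kg

(a) Volume: 59,000 US gal × 3.785 L/gal = 223,315 L.
(a) After draining 48% and refilling: 140 × 0.52 + 11 × 0.48 = 78.08 ppm.
(a) Deficit to target: 90 − 78.08 = 11.92 mg/L.
(a) As CaCO₃: 11.92 mg/L × 223,315 L = 2662 g; ÷ 50 g/eq ÷ 2 = 26.62 mol Na₂CO₃.
(a) Mass: 26.62 × 106 = 2822 g.

(b) CYA to add: (26 − 3) = 23 mg/L × 599,000 L = 13,780 g cyanuric acid.
(b) At 97% purity: 13,780 / 0.97 = 14,200 g product.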